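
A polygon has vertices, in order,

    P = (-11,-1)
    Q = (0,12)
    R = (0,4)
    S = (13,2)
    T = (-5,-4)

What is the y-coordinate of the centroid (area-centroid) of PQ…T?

99/53

Apply Gauss's area formula. First the cross-terms c_i = x_i·y_{i+1} − x_{i+1}·y_i:
  -132, 0, -52, -42, -39  ⇒  2A = -265, A = -132.5.
Then Σ (y_i + y_{i+1})·c_i = -1485, so ȳ = -1485 / (6·(-132.5)) = 99/53.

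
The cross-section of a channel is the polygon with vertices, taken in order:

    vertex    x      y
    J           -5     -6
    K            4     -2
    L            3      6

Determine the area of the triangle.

Apply the shoelace formula: 2A = Σ (x_i·y_{i+1} − x_{i+1}·y_i), indices taken mod 3.
Σ = (34) + (30) + (12) = 76
Area = |Σ|/2 = 38.

38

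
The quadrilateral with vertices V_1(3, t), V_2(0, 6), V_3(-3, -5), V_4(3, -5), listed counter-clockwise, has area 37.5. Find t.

-2

Write out the shoelace sum; only the two edges meeting at V_1 involve t:
2·Area = [(3·t − 3·(-5)) + (3·6 − 0·t)] + 48
       = 3·t + 81 = 75
⇒ t = -2.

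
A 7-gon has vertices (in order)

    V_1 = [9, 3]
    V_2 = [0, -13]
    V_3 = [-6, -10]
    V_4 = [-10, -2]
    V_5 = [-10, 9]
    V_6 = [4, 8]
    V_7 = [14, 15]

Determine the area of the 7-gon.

Apply the shoelace formula: 2A = Σ (x_i·y_{i+1} − x_{i+1}·y_i), indices taken mod 7.
Σ = (-117) + (-78) + (-88) + (-110) + (-116) + (-52) + (-93) = -654
Area = |Σ|/2 = 327.

327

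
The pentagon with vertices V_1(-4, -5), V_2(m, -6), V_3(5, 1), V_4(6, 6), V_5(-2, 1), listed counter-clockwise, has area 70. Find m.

5

The doubled signed area Σ (x_i y_{i+1} − x_{i+1} y_i) is linear in m.
With m=0 it equals 110; the coefficient of m is 6 (from the two edges through V_2).
So 6·m + 110 = 2·70 = 140 ⇒ m = 5.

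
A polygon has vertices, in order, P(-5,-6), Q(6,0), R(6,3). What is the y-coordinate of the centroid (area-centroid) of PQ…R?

Apply the surveyor's formula. First the cross-terms c_i = x_i·y_{i+1} − x_{i+1}·y_i:
  36, 18, -21  ⇒  2A = 33, A = 16.5.
Then Σ (y_i + y_{i+1})·c_i = -99, so ȳ = -99 / (6·16.5) = -1.

-1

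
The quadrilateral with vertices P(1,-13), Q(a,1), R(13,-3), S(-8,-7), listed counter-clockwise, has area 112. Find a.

Write out the shoelace sum; only the two edges meeting at Q involve a:
2·Area = [(1·1 − a·(-13)) + (a·(-3) − 13·1)] + -4
       = 10·a + -16 = 224
⇒ a = 24.

24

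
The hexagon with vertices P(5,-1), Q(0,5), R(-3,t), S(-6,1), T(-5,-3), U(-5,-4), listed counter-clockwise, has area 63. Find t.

Write out the shoelace sum; only the two edges meeting at R involve t:
2·Area = [(0·t − (-3)·5) + ((-3)·1 − (-6)·t)] + 78
       = 6·t + 90 = 126
⇒ t = 6.

6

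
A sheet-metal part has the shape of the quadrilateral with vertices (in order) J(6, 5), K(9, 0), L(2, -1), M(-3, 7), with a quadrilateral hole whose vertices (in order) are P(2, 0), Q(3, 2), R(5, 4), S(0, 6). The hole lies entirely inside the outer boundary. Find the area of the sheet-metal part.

Outer boundary:
Apply the shoelace (surveyor's) formula: 2A = Σ (x_i·y_{i+1} − x_{i+1}·y_i), indices taken mod 4.
J→K: (6)(0) − (9)(5) = -45
K→L: (9)(-1) − (2)(0) = -9
L→M: (2)(7) − (-3)(-1) = 11
M→J: (-3)(5) − (6)(7) = -57
Σ = -100
Area = |Σ|/2 = 50.
Hole:
Σ = (4) + (2) + (30) + (-12) = 24
Area = |Σ|/2 = 12.
Net area = 50 − 12 = 38.

38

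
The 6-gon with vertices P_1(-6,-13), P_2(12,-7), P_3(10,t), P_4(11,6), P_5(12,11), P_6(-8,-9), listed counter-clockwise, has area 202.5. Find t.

The doubled signed area Σ (x_i y_{i+1} − x_{i+1} y_i) is linear in t.
With t=0 it equals 407; the coefficient of t is 1 (from the two edges through P_3).
So 1·t + 407 = 2·202.5 = 405 ⇒ t = -2.

-2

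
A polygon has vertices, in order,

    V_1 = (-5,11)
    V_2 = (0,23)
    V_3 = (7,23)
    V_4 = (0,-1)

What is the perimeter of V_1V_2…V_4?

58

|V_1V_2| = √((5)² + (12)²) = √169 = 13
|V_2V_3| = √((7)² + (0)²) = √49 = 7
|V_3V_4| = √((-7)² + (-24)²) = √625 = 25
|V_4V_1| = √((-5)² + (12)²) = √169 = 13
Perimeter = 13 + 7 + 25 + 13 = 58.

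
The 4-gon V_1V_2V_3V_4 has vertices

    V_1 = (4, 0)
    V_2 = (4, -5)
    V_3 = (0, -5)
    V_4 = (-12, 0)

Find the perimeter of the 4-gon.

38

|V_1V_2| = √((0)² + (-5)²) = √25 = 5
|V_2V_3| = √((-4)² + (0)²) = √16 = 4
|V_3V_4| = √((-12)² + (5)²) = √169 = 13
|V_4V_1| = √((16)² + (0)²) = √256 = 16
Perimeter = 5 + 4 + 13 + 16 = 38.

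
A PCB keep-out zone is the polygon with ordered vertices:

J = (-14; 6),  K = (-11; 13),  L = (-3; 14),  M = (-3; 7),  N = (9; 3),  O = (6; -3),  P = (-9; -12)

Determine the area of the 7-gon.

Σ = (-116) + (-115) + (21) + (-72) + (-45) + (-99) + (-222) = -648
Area = |Σ|/2 = 324.

324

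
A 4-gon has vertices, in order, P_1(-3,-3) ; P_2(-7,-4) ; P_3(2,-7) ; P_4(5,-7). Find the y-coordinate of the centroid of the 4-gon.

-166/33

Apply the shoelace formula. First the cross-terms c_i = x_i·y_{i+1} − x_{i+1}·y_i:
  -9, 57, 21, -36  ⇒  2A = 33, A = 16.5.
Then Σ (y_i + y_{i+1})·c_i = -498, so ȳ = -498 / (6·16.5) = -166/33.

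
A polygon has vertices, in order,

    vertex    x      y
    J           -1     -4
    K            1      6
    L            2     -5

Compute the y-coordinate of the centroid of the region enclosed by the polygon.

Apply the surveyor's formula. First the cross-terms c_i = x_i·y_{i+1} − x_{i+1}·y_i:
  -2, -17, -13  ⇒  2A = -32, A = -16.
Then Σ (y_i + y_{i+1})·c_i = 96, so ȳ = 96 / (6·(-16)) = -1.

-1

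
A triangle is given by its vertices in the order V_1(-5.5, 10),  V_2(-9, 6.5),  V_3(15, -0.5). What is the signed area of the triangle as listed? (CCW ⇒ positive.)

54.25

Apply the shoelace formula: 2A = Σ (x_i·y_{i+1} − x_{i+1}·y_i), indices taken mod 3.
Cross-terms: 54.25, -93, 147.25  ⇒  Σ = 108.5
Signed area = Σ/2 = 54.25 (positive ⇒ counter-clockwise traversal).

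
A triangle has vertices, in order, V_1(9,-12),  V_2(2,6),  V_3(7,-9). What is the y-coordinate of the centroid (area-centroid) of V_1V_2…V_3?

Apply the shoelace formula. First the cross-terms c_i = x_i·y_{i+1} − x_{i+1}·y_i:
  78, -60, -3  ⇒  2A = 15, A = 7.5.
Then Σ (y_i + y_{i+1})·c_i = -225, so ȳ = -225 / (6·7.5) = -5.

-5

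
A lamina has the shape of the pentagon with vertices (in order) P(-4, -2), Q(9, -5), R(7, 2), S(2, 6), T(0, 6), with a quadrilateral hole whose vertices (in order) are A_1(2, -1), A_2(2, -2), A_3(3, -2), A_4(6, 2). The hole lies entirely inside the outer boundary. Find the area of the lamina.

78.5

Outer boundary:
Cross-terms: 38, 53, 38, 12, 24  ⇒  Σ = 165
Area = |Σ|/2 = 82.5.
Hole:
Σ = (-2) + (2) + (18) + (-10) = 8
Area = |Σ|/2 = 4.
Net area = 82.5 − 4 = 78.5.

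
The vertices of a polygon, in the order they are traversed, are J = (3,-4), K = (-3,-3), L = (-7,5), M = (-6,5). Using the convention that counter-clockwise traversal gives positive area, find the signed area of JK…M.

-26.5

Cross-terms: -21, -36, -5, 9  ⇒  Σ = -53
Signed area = Σ/2 = -26.5 (negative ⇒ clockwise traversal).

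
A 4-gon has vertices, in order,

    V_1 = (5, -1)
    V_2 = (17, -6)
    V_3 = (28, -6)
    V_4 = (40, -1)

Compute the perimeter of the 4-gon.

|V_1V_2| = √((12)² + (-5)²) = √169 = 13
|V_2V_3| = √((11)² + (0)²) = √121 = 11
|V_3V_4| = √((12)² + (5)²) = √169 = 13
|V_4V_1| = √((-35)² + (0)²) = √1225 = 35
Perimeter = 13 + 11 + 13 + 35 = 72.

72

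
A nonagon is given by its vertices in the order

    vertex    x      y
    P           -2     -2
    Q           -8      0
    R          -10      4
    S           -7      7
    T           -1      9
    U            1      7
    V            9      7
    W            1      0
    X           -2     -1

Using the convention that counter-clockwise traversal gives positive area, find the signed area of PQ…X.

P→Q: (-2)(0) − (-8)(-2) = -16
Q→R: (-8)(4) − (-10)(0) = -32
R→S: (-10)(7) − (-7)(4) = -42
S→T: (-7)(9) − (-1)(7) = -56
T→U: (-1)(7) − (1)(9) = -16
U→V: (1)(7) − (9)(7) = -56
V→W: (9)(0) − (1)(7) = -7
W→X: (1)(-1) − (-2)(0) = -1
X→P: (-2)(-2) − (-2)(-1) = 2
Σ = -224
Signed area = Σ/2 = -112 (negative ⇒ clockwise traversal).

-112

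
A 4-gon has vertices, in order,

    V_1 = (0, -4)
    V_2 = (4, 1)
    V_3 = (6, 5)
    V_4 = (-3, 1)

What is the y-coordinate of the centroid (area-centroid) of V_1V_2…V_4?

2/3

Apply Gauss's area formula. First the cross-terms c_i = x_i·y_{i+1} − x_{i+1}·y_i:
  16, 14, 21, 12  ⇒  2A = 63, A = 31.5.
Then Σ (y_i + y_{i+1})·c_i = 126, so ȳ = 126 / (6·31.5) = 2/3.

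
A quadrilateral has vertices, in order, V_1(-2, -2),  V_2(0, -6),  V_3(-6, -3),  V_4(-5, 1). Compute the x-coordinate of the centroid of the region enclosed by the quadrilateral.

-113/33

Apply the shoelace formula. First the cross-terms c_i = x_i·y_{i+1} − x_{i+1}·y_i:
  12, -36, -21, 12  ⇒  2A = -33, A = -16.5.
Then Σ (x_i + x_{i+1})·c_i = 339, so x̄ = 339 / (6·(-16.5)) = -113/33.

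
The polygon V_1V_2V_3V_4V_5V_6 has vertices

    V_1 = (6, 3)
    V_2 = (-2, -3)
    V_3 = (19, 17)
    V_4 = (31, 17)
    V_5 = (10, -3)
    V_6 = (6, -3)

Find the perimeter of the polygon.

|V_1V_2| = √((-8)² + (-6)²) = √100 = 10
|V_2V_3| = √((21)² + (20)²) = √841 = 29
|V_3V_4| = √((12)² + (0)²) = √144 = 12
|V_4V_5| = √((-21)² + (-20)²) = √841 = 29
|V_5V_6| = √((-4)² + (0)²) = √16 = 4
|V_6V_1| = √((0)² + (6)²) = √36 = 6
Perimeter = 10 + 29 + 12 + 29 + 4 + 6 = 90.

90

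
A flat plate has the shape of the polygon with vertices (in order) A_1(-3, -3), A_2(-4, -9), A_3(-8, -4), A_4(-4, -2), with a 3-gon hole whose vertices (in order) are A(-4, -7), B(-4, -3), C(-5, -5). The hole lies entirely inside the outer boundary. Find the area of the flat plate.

Outer boundary:
Σ = (15) + (-56) + (0) + (6) = -35
Area = |Σ|/2 = 17.5.
Hole:
Apply Gauss's area formula: 2A = Σ (x_i·y_{i+1} − x_{i+1}·y_i), indices taken mod 3.
Σ = (-16) + (5) + (15) = 4
Area = |Σ|/2 = 2.
Net area = 17.5 − 2 = 15.5.

15.5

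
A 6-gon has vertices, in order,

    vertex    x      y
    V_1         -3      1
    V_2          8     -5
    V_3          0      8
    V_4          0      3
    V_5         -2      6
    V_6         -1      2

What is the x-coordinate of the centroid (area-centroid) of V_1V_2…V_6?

Apply Gauss's area formula. First the cross-terms c_i = x_i·y_{i+1} − x_{i+1}·y_i:
  7, 64, 0, 6, 2, 5  ⇒  2A = 84, A = 42.
Then Σ (x_i + x_{i+1})·c_i = 509, so x̄ = 509 / (6·42) = 509/252.

509/252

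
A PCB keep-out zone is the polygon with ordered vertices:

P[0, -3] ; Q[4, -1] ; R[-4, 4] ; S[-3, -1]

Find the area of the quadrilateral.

24.5

Σ = (12) + (12) + (16) + (9) = 49
Area = |Σ|/2 = 24.5.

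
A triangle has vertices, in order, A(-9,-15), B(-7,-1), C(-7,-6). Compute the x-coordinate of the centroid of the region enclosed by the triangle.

Apply the shoelace formula. First the cross-terms c_i = x_i·y_{i+1} − x_{i+1}·y_i:
  -96, 35, 51  ⇒  2A = -10, A = -5.
Then Σ (x_i + x_{i+1})·c_i = 230, so x̄ = 230 / (6·(-5)) = -23/3.

-23/3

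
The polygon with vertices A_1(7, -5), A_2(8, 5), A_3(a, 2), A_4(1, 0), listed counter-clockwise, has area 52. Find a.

Write out the shoelace sum; only the two edges meeting at A_3 involve a:
2·Area = [(8·2 − a·5) + (a·0 − 1·2)] + 70
       = -5·a + 84 = 104
⇒ a = -4.

-4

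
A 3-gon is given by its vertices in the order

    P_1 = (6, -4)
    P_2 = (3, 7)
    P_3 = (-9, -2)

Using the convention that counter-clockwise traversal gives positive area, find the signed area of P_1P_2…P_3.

79.5

Apply the surveyor's formula: 2A = Σ (x_i·y_{i+1} − x_{i+1}·y_i), indices taken mod 3.
Cross-terms: 54, 57, 48  ⇒  Σ = 159
Signed area = Σ/2 = 79.5 (positive ⇒ counter-clockwise traversal).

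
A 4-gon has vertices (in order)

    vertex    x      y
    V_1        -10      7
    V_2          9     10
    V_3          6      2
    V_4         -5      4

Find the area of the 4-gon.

83

V_1→V_2: (-10)(10) − (9)(7) = -163
V_2→V_3: (9)(2) − (6)(10) = -42
V_3→V_4: (6)(4) − (-5)(2) = 34
V_4→V_1: (-5)(7) − (-10)(4) = 5
Σ = -166
Area = |Σ|/2 = 83.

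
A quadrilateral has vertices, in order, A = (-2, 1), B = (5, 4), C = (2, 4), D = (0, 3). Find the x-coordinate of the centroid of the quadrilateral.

15/11

Apply Gauss's area formula. First the cross-terms c_i = x_i·y_{i+1} − x_{i+1}·y_i:
  -13, 12, 6, 6  ⇒  2A = 11, A = 5.5.
Then Σ (x_i + x_{i+1})·c_i = 45, so x̄ = 45 / (6·5.5) = 15/11.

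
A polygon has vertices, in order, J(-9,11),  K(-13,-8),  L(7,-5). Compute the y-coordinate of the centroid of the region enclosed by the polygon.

Apply Gauss's area formula. First the cross-terms c_i = x_i·y_{i+1} − x_{i+1}·y_i:
  215, 121, 32  ⇒  2A = 368, A = 184.
Then Σ (y_i + y_{i+1})·c_i = -736, so ȳ = -736 / (6·184) = -2/3.

-2/3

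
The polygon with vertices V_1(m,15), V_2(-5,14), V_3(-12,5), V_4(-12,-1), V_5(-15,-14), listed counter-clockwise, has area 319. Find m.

The doubled signed area Σ (x_i y_{i+1} − x_{i+1} y_i) is linear in m.
With m=0 it equals 218; the coefficient of m is 28 (from the two edges through V_1).
So 28·m + 218 = 2·319 = 638 ⇒ m = 15.

15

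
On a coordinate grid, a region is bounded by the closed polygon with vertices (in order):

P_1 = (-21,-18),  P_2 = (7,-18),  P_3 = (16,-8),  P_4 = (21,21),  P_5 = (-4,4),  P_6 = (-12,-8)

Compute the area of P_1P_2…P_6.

768

Apply Gauss's area formula: 2A = Σ (x_i·y_{i+1} − x_{i+1}·y_i), indices taken mod 6.
P_1→P_2: (-21)(-18) − (7)(-18) = 504
P_2→P_3: (7)(-8) − (16)(-18) = 232
P_3→P_4: (16)(21) − (21)(-8) = 504
P_4→P_5: (21)(4) − (-4)(21) = 168
P_5→P_6: (-4)(-8) − (-12)(4) = 80
P_6→P_1: (-12)(-18) − (-21)(-8) = 48
Σ = 1536
Area = |Σ|/2 = 768.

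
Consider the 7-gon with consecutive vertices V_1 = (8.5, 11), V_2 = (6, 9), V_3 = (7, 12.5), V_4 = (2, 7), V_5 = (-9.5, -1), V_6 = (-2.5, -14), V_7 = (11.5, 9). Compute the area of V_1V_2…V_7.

215

Apply the shoelace formula: 2A = Σ (x_i·y_{i+1} − x_{i+1}·y_i), indices taken mod 7.
Σ = (10.5) + (12) + (24) + (64.5) + (130.5) + (138.5) + (50) = 430
Area = |Σ|/2 = 215.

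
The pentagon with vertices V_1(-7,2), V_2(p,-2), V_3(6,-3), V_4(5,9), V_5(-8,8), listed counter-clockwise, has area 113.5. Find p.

The doubled signed area Σ (x_i y_{i+1} − x_{i+1} y_i) is linear in p.
With p=0 it equals 247; the coefficient of p is -5 (from the two edges through V_2).
So -5·p + 247 = 2·113.5 = 227 ⇒ p = 4.

4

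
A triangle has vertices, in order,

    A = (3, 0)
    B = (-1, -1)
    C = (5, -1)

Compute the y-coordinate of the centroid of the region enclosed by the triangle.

Apply the shoelace formula. First the cross-terms c_i = x_i·y_{i+1} − x_{i+1}·y_i:
  -3, 6, 3  ⇒  2A = 6, A = 3.
Then Σ (y_i + y_{i+1})·c_i = -12, so ȳ = -12 / (6·3) = -2/3.

-2/3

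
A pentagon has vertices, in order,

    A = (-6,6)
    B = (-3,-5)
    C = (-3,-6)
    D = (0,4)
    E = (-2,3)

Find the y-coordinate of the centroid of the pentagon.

Apply Gauss's area formula. First the cross-terms c_i = x_i·y_{i+1} − x_{i+1}·y_i:
  48, 3, -12, 8, 6  ⇒  2A = 53, A = 26.5.
Then Σ (y_i + y_{i+1})·c_i = 149, so ȳ = 149 / (6·26.5) = 149/159.

149/159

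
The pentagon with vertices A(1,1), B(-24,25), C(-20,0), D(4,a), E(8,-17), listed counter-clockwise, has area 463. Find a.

Write out the shoelace sum; only the two edges meeting at D involve a:
2·Area = [((-20)·a − 4·0) + (4·(-17) − 8·a)] + 574
       = -28·a + 506 = 926
⇒ a = -15.

-15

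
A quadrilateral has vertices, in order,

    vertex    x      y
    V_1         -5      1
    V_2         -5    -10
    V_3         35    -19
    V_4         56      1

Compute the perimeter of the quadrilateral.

|V_1V_2| = √((0)² + (-11)²) = √121 = 11
|V_2V_3| = √((40)² + (-9)²) = √1681 = 41
|V_3V_4| = √((21)² + (20)²) = √841 = 29
|V_4V_1| = √((-61)² + (0)²) = √3721 = 61
Perimeter = 11 + 41 + 29 + 61 = 142.

142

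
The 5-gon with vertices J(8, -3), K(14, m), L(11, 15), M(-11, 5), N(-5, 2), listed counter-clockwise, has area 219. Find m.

The doubled signed area Σ (x_i y_{i+1} − x_{i+1} y_i) is linear in m.
With m=0 it equals 474; the coefficient of m is -3 (from the two edges through K).
So -3·m + 474 = 2·219 = 438 ⇒ m = 12.

12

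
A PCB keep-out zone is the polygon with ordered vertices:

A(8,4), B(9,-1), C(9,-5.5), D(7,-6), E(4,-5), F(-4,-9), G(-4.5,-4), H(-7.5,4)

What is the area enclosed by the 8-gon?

Apply Gauss's area formula: 2A = Σ (x_i·y_{i+1} − x_{i+1}·y_i), indices taken mod 8.
A→B: (8)(-1) − (9)(4) = -44
B→C: (9)(-5.5) − (9)(-1) = -40.5
C→D: (9)(-6) − (7)(-5.5) = -15.5
D→E: (7)(-5) − (4)(-6) = -11
E→F: (4)(-9) − (-4)(-5) = -56
F→G: (-4)(-4) − (-4.5)(-9) = -24.5
G→H: (-4.5)(4) − (-7.5)(-4) = -48
H→A: (-7.5)(4) − (8)(4) = -62
Σ = -301.5
Area = |Σ|/2 = 150.75.

150.75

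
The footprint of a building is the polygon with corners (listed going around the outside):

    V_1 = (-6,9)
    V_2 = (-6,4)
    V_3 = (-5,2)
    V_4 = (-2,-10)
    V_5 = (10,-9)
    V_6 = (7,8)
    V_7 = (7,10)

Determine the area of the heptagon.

Σ = (30) + (8) + (54) + (118) + (143) + (14) + (123) = 490
Area = |Σ|/2 = 245.

245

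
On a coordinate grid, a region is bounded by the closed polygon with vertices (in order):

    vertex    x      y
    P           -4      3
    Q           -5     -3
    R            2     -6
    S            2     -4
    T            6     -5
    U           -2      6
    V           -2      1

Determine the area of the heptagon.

Σ = (27) + (36) + (4) + (14) + (26) + (10) + (-2) = 115
Area = |Σ|/2 = 57.5.

57.5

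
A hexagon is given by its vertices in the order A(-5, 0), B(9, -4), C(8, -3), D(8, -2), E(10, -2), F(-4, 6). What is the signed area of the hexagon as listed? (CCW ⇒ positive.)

59.5

Apply the shoelace (surveyor's) formula: 2A = Σ (x_i·y_{i+1} − x_{i+1}·y_i), indices taken mod 6.
A→B: (-5)(-4) − (9)(0) = 20
B→C: (9)(-3) − (8)(-4) = 5
C→D: (8)(-2) − (8)(-3) = 8
D→E: (8)(-2) − (10)(-2) = 4
E→F: (10)(6) − (-4)(-2) = 52
F→A: (-4)(0) − (-5)(6) = 30
Σ = 119
Signed area = Σ/2 = 59.5 (positive ⇒ counter-clockwise traversal).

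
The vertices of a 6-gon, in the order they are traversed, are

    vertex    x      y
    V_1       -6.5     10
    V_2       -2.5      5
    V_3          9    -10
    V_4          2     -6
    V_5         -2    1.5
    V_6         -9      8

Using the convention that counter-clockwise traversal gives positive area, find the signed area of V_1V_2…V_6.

Σ = (-7.5) + (-20) + (-34) + (-9) + (-2.5) + (-38) = -111
Signed area = Σ/2 = -55.5 (negative ⇒ clockwise traversal).

-55.5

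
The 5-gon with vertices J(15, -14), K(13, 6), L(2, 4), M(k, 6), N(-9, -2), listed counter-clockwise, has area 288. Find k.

-7

Write out the shoelace sum; only the two edges meeting at M involve k:
2·Area = [(2·6 − k·4) + (k·(-2) − (-9)·6)] + 468
       = -6·k + 534 = 576
⇒ k = -7.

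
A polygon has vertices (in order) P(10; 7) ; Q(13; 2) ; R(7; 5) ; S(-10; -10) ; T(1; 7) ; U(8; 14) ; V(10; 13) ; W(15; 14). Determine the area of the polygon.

Σ = (-71) + (51) + (-20) + (-60) + (-42) + (-36) + (-55) + (-35) = -268
Area = |Σ|/2 = 134.

134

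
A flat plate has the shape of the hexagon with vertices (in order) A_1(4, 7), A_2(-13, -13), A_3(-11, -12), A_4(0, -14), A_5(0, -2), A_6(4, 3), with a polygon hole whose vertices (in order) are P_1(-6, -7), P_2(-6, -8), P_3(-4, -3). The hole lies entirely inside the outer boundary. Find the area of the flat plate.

Outer boundary:
Apply the surveyor's formula: 2A = Σ (x_i·y_{i+1} − x_{i+1}·y_i), indices taken mod 6.
A_1→A_2: (4)(-13) − (-13)(7) = 39
A_2→A_3: (-13)(-12) − (-11)(-13) = 13
A_3→A_4: (-11)(-14) − (0)(-12) = 154
A_4→A_5: (0)(-2) − (0)(-14) = 0
A_5→A_6: (0)(3) − (4)(-2) = 8
A_6→A_1: (4)(7) − (4)(3) = 16
Σ = 230
Area = |Σ|/2 = 115.
Hole:
Apply the surveyor's formula: 2A = Σ (x_i·y_{i+1} − x_{i+1}·y_i), indices taken mod 3.
Σ = (6) + (-14) + (10) = 2
Area = |Σ|/2 = 1.
Net area = 115 − 1 = 114.

114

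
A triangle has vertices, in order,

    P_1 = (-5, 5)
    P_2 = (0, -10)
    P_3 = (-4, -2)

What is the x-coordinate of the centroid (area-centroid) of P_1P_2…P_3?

Apply Gauss's area formula. First the cross-terms c_i = x_i·y_{i+1} − x_{i+1}·y_i:
  50, -40, -30  ⇒  2A = -20, A = -10.
Then Σ (x_i + x_{i+1})·c_i = 180, so x̄ = 180 / (6·(-10)) = -3.

-3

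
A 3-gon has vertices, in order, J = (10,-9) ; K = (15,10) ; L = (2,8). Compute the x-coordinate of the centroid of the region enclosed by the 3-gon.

Apply the shoelace formula. First the cross-terms c_i = x_i·y_{i+1} − x_{i+1}·y_i:
  235, 100, -98  ⇒  2A = 237, A = 118.5.
Then Σ (x_i + x_{i+1})·c_i = 6399, so x̄ = 6399 / (6·118.5) = 9.

9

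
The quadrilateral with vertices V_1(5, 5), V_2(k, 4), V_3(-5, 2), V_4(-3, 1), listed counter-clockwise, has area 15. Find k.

Write out the shoelace sum; only the two edges meeting at V_2 involve k:
2·Area = [(5·4 − k·5) + (k·2 − (-5)·4)] + -19
       = -3·k + 21 = 30
⇒ k = -3.

-3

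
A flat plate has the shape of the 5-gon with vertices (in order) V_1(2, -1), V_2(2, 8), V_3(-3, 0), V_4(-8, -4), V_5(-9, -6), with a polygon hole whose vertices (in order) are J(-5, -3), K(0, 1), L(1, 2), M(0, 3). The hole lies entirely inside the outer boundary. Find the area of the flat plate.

37.5

Outer boundary:
Apply Gauss's area formula: 2A = Σ (x_i·y_{i+1} − x_{i+1}·y_i), indices taken mod 5.
Σ = (18) + (24) + (12) + (12) + (21) = 87
Area = |Σ|/2 = 43.5.
Hole:
Apply the shoelace formula: 2A = Σ (x_i·y_{i+1} − x_{i+1}·y_i), indices taken mod 4.
Σ = (-5) + (-1) + (3) + (15) = 12
Area = |Σ|/2 = 6.
Net area = 43.5 − 6 = 37.5.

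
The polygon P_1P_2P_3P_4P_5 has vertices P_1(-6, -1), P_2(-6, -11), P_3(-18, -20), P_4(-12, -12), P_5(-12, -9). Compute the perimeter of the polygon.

|P_1P_2| = √((0)² + (-10)²) = √100 = 10
|P_2P_3| = √((-12)² + (-9)²) = √225 = 15
|P_3P_4| = √((6)² + (8)²) = √100 = 10
|P_4P_5| = √((0)² + (3)²) = √9 = 3
|P_5P_1| = √((6)² + (8)²) = √100 = 10
Perimeter = 10 + 15 + 10 + 3 + 10 = 48.

48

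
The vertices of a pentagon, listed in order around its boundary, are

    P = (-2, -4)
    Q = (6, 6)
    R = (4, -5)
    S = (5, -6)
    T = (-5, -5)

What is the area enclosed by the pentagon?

43

Apply Gauss's area formula: 2A = Σ (x_i·y_{i+1} − x_{i+1}·y_i), indices taken mod 5.
P→Q: (-2)(6) − (6)(-4) = 12
Q→R: (6)(-5) − (4)(6) = -54
R→S: (4)(-6) − (5)(-5) = 1
S→T: (5)(-5) − (-5)(-6) = -55
T→P: (-5)(-4) − (-2)(-5) = 10
Σ = -86
Area = |Σ|/2 = 43.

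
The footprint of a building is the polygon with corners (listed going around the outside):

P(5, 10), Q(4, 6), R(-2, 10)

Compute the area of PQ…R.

Apply the shoelace formula: 2A = Σ (x_i·y_{i+1} − x_{i+1}·y_i), indices taken mod 3.
Cross-terms: -10, 52, -70  ⇒  Σ = -28
Area = |Σ|/2 = 14.

14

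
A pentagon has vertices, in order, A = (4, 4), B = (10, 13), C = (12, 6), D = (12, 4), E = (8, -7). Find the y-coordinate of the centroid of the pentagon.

141/41

Apply the surveyor's formula. First the cross-terms c_i = x_i·y_{i+1} − x_{i+1}·y_i:
  12, -96, -24, -116, 60  ⇒  2A = -164, A = -82.
Then Σ (y_i + y_{i+1})·c_i = -1692, so ȳ = -1692 / (6·(-82)) = 141/41.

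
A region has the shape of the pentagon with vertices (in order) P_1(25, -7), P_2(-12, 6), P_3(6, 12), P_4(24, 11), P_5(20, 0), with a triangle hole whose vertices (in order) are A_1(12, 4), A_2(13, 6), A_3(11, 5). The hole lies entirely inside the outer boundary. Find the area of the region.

346.5

Outer boundary:
Cross-terms: 66, -180, -222, -220, -140  ⇒  Σ = -696
Area = |Σ|/2 = 348.
Hole:
Apply Gauss's area formula: 2A = Σ (x_i·y_{i+1} − x_{i+1}·y_i), indices taken mod 3.
Cross-terms: 20, -1, -16  ⇒  Σ = 3
Area = |Σ|/2 = 1.5.
Net area = 348 − 1.5 = 346.5.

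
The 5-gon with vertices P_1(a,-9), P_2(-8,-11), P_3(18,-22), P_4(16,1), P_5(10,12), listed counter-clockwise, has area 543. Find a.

The doubled signed area Σ (x_i y_{i+1} − x_{i+1} y_i) is linear in a.
With a=0 it equals 764; the coefficient of a is -23 (from the two edges through P_1).
So -23·a + 764 = 2·543 = 1086 ⇒ a = -14.

-14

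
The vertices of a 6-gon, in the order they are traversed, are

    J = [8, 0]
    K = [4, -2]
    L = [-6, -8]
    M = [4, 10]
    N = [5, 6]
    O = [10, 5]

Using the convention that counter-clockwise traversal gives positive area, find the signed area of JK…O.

-94.5

Apply the shoelace (surveyor's) formula: 2A = Σ (x_i·y_{i+1} − x_{i+1}·y_i), indices taken mod 6.
Σ = (-16) + (-44) + (-28) + (-26) + (-35) + (-40) = -189
Signed area = Σ/2 = -94.5 (negative ⇒ clockwise traversal).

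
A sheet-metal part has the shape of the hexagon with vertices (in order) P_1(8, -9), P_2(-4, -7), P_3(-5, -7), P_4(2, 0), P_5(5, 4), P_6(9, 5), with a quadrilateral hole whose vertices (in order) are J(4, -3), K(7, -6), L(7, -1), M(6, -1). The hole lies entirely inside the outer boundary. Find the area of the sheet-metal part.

Outer boundary:
P_1→P_2: (8)(-7) − (-4)(-9) = -92
P_2→P_3: (-4)(-7) − (-5)(-7) = -7
P_3→P_4: (-5)(0) − (2)(-7) = 14
P_4→P_5: (2)(4) − (5)(0) = 8
P_5→P_6: (5)(5) − (9)(4) = -11
P_6→P_1: (9)(-9) − (8)(5) = -121
Σ = -209
Area = |Σ|/2 = 104.5.
Hole:
Apply the surveyor's formula: 2A = Σ (x_i·y_{i+1} − x_{i+1}·y_i), indices taken mod 4.
Σ = (-3) + (35) + (-1) + (-14) = 17
Area = |Σ|/2 = 8.5.
Net area = 104.5 − 8.5 = 96.

96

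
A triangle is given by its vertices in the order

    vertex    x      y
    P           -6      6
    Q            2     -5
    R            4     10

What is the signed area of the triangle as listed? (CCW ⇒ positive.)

Σ = (18) + (40) + (84) = 142
Signed area = Σ/2 = 71 (positive ⇒ counter-clockwise traversal).

71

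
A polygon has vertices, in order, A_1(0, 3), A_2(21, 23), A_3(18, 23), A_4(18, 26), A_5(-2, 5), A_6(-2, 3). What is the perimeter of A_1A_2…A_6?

68

|A_1A_2| = √((21)² + (20)²) = √841 = 29
|A_2A_3| = √((-3)² + (0)²) = √9 = 3
|A_3A_4| = √((0)² + (3)²) = √9 = 3
|A_4A_5| = √((-20)² + (-21)²) = √841 = 29
|A_5A_6| = √((0)² + (-2)²) = √4 = 2
|A_6A_1| = √((2)² + (0)²) = √4 = 2
Perimeter = 29 + 3 + 3 + 29 + 2 + 2 = 68.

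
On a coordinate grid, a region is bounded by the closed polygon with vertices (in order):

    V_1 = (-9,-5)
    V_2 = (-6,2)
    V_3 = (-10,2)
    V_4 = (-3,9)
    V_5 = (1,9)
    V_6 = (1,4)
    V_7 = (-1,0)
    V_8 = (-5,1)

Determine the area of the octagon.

Σ = (-48) + (8) + (-84) + (-36) + (-5) + (4) + (-1) + (34) = -128
Area = |Σ|/2 = 64.

64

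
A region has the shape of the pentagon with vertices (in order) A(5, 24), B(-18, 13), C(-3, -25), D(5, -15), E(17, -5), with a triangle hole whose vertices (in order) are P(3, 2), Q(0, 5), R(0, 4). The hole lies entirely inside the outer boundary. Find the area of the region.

908

Outer boundary:
Apply the shoelace (surveyor's) formula: 2A = Σ (x_i·y_{i+1} − x_{i+1}·y_i), indices taken mod 5.
A→B: (5)(13) − (-18)(24) = 497
B→C: (-18)(-25) − (-3)(13) = 489
C→D: (-3)(-15) − (5)(-25) = 170
D→E: (5)(-5) − (17)(-15) = 230
E→A: (17)(24) − (5)(-5) = 433
Σ = 1819
Area = |Σ|/2 = 909.5.
Hole:
Apply Gauss's area formula: 2A = Σ (x_i·y_{i+1} − x_{i+1}·y_i), indices taken mod 3.
Cross-terms: 15, 0, -12  ⇒  Σ = 3
Area = |Σ|/2 = 1.5.
Net area = 909.5 − 1.5 = 908.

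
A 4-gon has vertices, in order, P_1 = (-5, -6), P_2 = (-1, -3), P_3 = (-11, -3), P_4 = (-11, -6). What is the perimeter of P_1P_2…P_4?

|P_1P_2| = √((4)² + (3)²) = √25 = 5
|P_2P_3| = √((-10)² + (0)²) = √100 = 10
|P_3P_4| = √((0)² + (-3)²) = √9 = 3
|P_4P_1| = √((6)² + (0)²) = √36 = 6
Perimeter = 5 + 10 + 3 + 6 = 24.

24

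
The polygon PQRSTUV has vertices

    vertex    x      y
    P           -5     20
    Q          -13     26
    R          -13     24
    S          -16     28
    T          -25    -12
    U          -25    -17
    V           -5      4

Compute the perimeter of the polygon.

108

|PQ| = √((-8)² + (6)²) = √100 = 10
|QR| = √((0)² + (-2)²) = √4 = 2
|RS| = √((-3)² + (4)²) = √25 = 5
|ST| = √((-9)² + (-40)²) = √1681 = 41
|TU| = √((0)² + (-5)²) = √25 = 5
|UV| = √((20)² + (21)²) = √841 = 29
|VP| = √((0)² + (16)²) = √256 = 16
Perimeter = 10 + 2 + 5 + 41 + 5 + 29 + 16 = 108.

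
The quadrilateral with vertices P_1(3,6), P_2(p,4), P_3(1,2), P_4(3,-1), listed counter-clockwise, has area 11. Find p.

The doubled signed area Σ (x_i y_{i+1} − x_{i+1} y_i) is linear in p.
With p=0 it equals 22; the coefficient of p is -4 (from the two edges through P_2).
So -4·p + 22 = 2·11 = 22 ⇒ p = 0.

0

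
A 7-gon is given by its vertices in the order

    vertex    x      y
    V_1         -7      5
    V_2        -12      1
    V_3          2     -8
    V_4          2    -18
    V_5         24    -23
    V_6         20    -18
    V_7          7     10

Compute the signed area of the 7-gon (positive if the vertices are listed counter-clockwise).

Cross-terms: 53, 94, -20, 386, 28, 326, 105  ⇒  Σ = 972
Signed area = Σ/2 = 486 (positive ⇒ counter-clockwise traversal).

486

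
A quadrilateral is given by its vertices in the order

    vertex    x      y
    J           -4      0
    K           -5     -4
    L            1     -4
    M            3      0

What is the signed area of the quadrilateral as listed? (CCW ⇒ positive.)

J→K: (-4)(-4) − (-5)(0) = 16
K→L: (-5)(-4) − (1)(-4) = 24
L→M: (1)(0) − (3)(-4) = 12
M→J: (3)(0) − (-4)(0) = 0
Σ = 52
Signed area = Σ/2 = 26 (positive ⇒ counter-clockwise traversal).

26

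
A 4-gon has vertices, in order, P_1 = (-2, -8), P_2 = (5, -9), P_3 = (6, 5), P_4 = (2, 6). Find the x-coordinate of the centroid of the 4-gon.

Apply the surveyor's formula. First the cross-terms c_i = x_i·y_{i+1} − x_{i+1}·y_i:
  58, 79, 26, -4  ⇒  2A = 159, A = 79.5.
Then Σ (x_i + x_{i+1})·c_i = 1251, so x̄ = 1251 / (6·79.5) = 139/53.

139/53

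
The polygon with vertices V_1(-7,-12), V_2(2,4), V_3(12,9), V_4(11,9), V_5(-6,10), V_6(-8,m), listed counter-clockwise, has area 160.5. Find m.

Write out the shoelace sum; only the two edges meeting at V_6 involve m:
2·Area = [((-6)·m − (-8)·10) + ((-8)·(-12) − (-7)·m)] + 139
       = 1·m + 315 = 321
⇒ m = 6.

6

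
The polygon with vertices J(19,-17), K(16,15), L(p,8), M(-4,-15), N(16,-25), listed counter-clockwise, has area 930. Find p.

The doubled signed area Σ (x_i y_{i+1} − x_{i+1} y_i) is linear in p.
With p=0 it equals 1260; the coefficient of p is -30 (from the two edges through L).
So -30·p + 1260 = 2·930 = 1860 ⇒ p = -20.

-20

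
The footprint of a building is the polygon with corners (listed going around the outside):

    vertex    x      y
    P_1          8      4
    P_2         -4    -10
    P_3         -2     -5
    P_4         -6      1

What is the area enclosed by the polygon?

64

Apply Gauss's area formula: 2A = Σ (x_i·y_{i+1} − x_{i+1}·y_i), indices taken mod 4.
Cross-terms: -64, 0, -32, -32  ⇒  Σ = -128
Area = |Σ|/2 = 64.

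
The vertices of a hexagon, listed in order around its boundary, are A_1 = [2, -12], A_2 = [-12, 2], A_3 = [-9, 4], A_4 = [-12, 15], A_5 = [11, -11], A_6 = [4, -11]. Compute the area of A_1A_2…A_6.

Apply Gauss's area formula: 2A = Σ (x_i·y_{i+1} − x_{i+1}·y_i), indices taken mod 6.
Cross-terms: -140, -30, -87, -33, -77, -26  ⇒  Σ = -393
Area = |Σ|/2 = 196.5.

196.5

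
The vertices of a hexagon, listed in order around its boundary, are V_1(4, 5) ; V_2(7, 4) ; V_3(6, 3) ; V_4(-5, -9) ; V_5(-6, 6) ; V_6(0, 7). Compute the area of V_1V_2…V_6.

107.5

Apply the shoelace formula: 2A = Σ (x_i·y_{i+1} − x_{i+1}·y_i), indices taken mod 6.
V_1→V_2: (4)(4) − (7)(5) = -19
V_2→V_3: (7)(3) − (6)(4) = -3
V_3→V_4: (6)(-9) − (-5)(3) = -39
V_4→V_5: (-5)(6) − (-6)(-9) = -84
V_5→V_6: (-6)(7) − (0)(6) = -42
V_6→V_1: (0)(5) − (4)(7) = -28
Σ = -215
Area = |Σ|/2 = 107.5.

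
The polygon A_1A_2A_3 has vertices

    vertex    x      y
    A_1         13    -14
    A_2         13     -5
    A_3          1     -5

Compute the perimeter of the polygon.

36

|A_1A_2| = √((0)² + (9)²) = √81 = 9
|A_2A_3| = √((-12)² + (0)²) = √144 = 12
|A_3A_1| = √((12)² + (-9)²) = √225 = 15
Perimeter = 9 + 12 + 15 = 36.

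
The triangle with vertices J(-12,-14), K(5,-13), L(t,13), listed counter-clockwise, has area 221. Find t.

5

The doubled signed area Σ (x_i y_{i+1} − x_{i+1} y_i) is linear in t.
With t=0 it equals 447; the coefficient of t is -1 (from the two edges through L).
So -1·t + 447 = 2·221 = 442 ⇒ t = 5.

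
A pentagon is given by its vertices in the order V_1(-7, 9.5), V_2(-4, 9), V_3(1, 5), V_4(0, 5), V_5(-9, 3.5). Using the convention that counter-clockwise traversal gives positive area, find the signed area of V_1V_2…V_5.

Σ = (-25) + (-29) + (5) + (45) + (-61) = -65
Signed area = Σ/2 = -32.5 (negative ⇒ clockwise traversal).

-32.5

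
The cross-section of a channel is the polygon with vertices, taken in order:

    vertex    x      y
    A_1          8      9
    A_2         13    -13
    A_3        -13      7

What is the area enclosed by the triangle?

Apply Gauss's area formula: 2A = Σ (x_i·y_{i+1} − x_{i+1}·y_i), indices taken mod 3.
Σ = (-221) + (-78) + (-173) = -472
Area = |Σ|/2 = 236.

236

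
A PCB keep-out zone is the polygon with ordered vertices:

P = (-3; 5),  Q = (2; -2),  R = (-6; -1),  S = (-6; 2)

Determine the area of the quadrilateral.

30

Apply Gauss's area formula: 2A = Σ (x_i·y_{i+1} − x_{i+1}·y_i), indices taken mod 4.
Cross-terms: -4, -14, -18, -24  ⇒  Σ = -60
Area = |Σ|/2 = 30.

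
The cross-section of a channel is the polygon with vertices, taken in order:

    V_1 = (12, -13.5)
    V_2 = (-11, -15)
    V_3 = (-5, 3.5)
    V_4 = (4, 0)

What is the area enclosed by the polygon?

Apply Gauss's area formula: 2A = Σ (x_i·y_{i+1} − x_{i+1}·y_i), indices taken mod 4.
V_1→V_2: (12)(-15) − (-11)(-13.5) = -328.5
V_2→V_3: (-11)(3.5) − (-5)(-15) = -113.5
V_3→V_4: (-5)(0) − (4)(3.5) = -14
V_4→V_1: (4)(-13.5) − (12)(0) = -54
Σ = -510
Area = |Σ|/2 = 255.

255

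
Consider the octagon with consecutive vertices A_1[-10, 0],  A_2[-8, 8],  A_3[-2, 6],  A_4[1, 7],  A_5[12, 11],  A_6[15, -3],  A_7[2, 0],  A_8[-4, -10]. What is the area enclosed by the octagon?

A_1→A_2: (-10)(8) − (-8)(0) = -80
A_2→A_3: (-8)(6) − (-2)(8) = -32
A_3→A_4: (-2)(7) − (1)(6) = -20
A_4→A_5: (1)(11) − (12)(7) = -73
A_5→A_6: (12)(-3) − (15)(11) = -201
A_6→A_7: (15)(0) − (2)(-3) = 6
A_7→A_8: (2)(-10) − (-4)(0) = -20
A_8→A_1: (-4)(0) − (-10)(-10) = -100
Σ = -520
Area = |Σ|/2 = 260.

260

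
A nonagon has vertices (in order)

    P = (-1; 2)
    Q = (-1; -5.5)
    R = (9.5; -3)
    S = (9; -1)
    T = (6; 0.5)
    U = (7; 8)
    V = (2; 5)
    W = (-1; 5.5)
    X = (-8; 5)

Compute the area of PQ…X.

99.125

Apply Gauss's area formula: 2A = Σ (x_i·y_{i+1} − x_{i+1}·y_i), indices taken mod 9.
Σ = (7.5) + (55.25) + (17.5) + (10.5) + (44.5) + (19) + (16) + (39) + (-11) = 198.25
Area = |Σ|/2 = 99.125.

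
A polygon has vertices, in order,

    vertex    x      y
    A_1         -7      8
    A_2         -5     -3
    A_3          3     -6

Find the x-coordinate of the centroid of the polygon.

Apply the shoelace formula. First the cross-terms c_i = x_i·y_{i+1} − x_{i+1}·y_i:
  61, 39, -18  ⇒  2A = 82, A = 41.
Then Σ (x_i + x_{i+1})·c_i = -738, so x̄ = -738 / (6·41) = -3.

-3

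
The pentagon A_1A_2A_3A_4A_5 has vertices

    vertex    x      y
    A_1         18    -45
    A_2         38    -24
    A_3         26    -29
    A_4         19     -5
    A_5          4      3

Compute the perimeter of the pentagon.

134

|A_1A_2| = √((20)² + (21)²) = √841 = 29
|A_2A_3| = √((-12)² + (-5)²) = √169 = 13
|A_3A_4| = √((-7)² + (24)²) = √625 = 25
|A_4A_5| = √((-15)² + (8)²) = √289 = 17
|A_5A_1| = √((14)² + (-48)²) = √2500 = 50
Perimeter = 29 + 13 + 25 + 17 + 50 = 134.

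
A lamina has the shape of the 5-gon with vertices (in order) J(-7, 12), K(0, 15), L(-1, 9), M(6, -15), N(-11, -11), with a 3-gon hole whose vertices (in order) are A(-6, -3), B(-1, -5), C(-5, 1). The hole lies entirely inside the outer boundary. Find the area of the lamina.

273.5

Outer boundary:
Cross-terms: -105, 15, -39, -231, -209  ⇒  Σ = -569
Area = |Σ|/2 = 284.5.
Hole:
Apply the shoelace (surveyor's) formula: 2A = Σ (x_i·y_{i+1} − x_{i+1}·y_i), indices taken mod 3.
Cross-terms: 27, -26, 21  ⇒  Σ = 22
Area = |Σ|/2 = 11.
Net area = 284.5 − 11 = 273.5.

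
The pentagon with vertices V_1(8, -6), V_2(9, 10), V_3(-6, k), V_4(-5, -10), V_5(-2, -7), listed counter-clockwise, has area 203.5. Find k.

The doubled signed area Σ (x_i y_{i+1} − x_{i+1} y_i) is linear in k.
With k=0 it equals 337; the coefficient of k is 14 (from the two edges through V_3).
So 14·k + 337 = 2·203.5 = 407 ⇒ k = 5.

5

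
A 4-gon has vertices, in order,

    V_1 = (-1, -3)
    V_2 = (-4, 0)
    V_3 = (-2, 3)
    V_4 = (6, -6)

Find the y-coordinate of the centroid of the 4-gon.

Apply the shoelace formula. First the cross-terms c_i = x_i·y_{i+1} − x_{i+1}·y_i:
  -12, -12, -6, -24  ⇒  2A = -54, A = -27.
Then Σ (y_i + y_{i+1})·c_i = 234, so ȳ = 234 / (6·(-27)) = -13/9.

-13/9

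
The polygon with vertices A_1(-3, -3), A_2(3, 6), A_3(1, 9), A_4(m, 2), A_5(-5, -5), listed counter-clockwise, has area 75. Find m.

-9

The doubled signed area Σ (x_i y_{i+1} − x_{i+1} y_i) is linear in m.
With m=0 it equals 24; the coefficient of m is -14 (from the two edges through A_4).
So -14·m + 24 = 2·75 = 150 ⇒ m = -9.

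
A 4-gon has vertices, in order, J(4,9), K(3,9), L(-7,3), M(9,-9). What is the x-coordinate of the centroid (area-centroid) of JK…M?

Apply the shoelace formula. First the cross-terms c_i = x_i·y_{i+1} − x_{i+1}·y_i:
  9, 72, 36, 117  ⇒  2A = 234, A = 117.
Then Σ (x_i + x_{i+1})·c_i = 1368, so x̄ = 1368 / (6·117) = 76/39.

76/39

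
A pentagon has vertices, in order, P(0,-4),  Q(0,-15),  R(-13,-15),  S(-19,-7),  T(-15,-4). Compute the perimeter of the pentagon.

|PQ| = √((0)² + (-11)²) = √121 = 11
|QR| = √((-13)² + (0)²) = √169 = 13
|RS| = √((-6)² + (8)²) = √100 = 10
|ST| = √((4)² + (3)²) = √25 = 5
|TP| = √((15)² + (0)²) = √225 = 15
Perimeter = 11 + 13 + 10 + 5 + 15 = 54.

54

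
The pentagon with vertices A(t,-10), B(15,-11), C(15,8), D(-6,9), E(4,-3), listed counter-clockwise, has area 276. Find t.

1

The doubled signed area Σ (x_i y_{i+1} − x_{i+1} y_i) is linear in t.
With t=0 it equals 560; the coefficient of t is -8 (from the two edges through A).
So -8·t + 560 = 2·276 = 552 ⇒ t = 1.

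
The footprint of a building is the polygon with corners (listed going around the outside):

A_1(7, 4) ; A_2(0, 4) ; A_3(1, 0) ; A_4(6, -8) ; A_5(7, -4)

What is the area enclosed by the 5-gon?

52

Apply the shoelace formula: 2A = Σ (x_i·y_{i+1} − x_{i+1}·y_i), indices taken mod 5.
Σ = (28) + (-4) + (-8) + (32) + (56) = 104
Area = |Σ|/2 = 52.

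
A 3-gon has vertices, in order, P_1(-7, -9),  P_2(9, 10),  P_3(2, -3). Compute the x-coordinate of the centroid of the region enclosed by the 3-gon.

Apply the shoelace formula. First the cross-terms c_i = x_i·y_{i+1} − x_{i+1}·y_i:
  11, -47, -39  ⇒  2A = -75, A = -37.5.
Then Σ (x_i + x_{i+1})·c_i = -300, so x̄ = -300 / (6·(-37.5)) = 4/3.

4/3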